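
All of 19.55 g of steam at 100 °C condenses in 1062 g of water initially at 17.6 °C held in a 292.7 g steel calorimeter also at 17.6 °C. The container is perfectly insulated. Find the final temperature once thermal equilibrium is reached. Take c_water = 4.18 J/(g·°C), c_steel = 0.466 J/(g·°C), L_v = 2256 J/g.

Setting the total heat transfer to zero:
condense steam: −19.55×2256 = −44105; condensed water 100 °C→T: 81.72(T − 100); water warms: 1062×4.18×(T − 17.6) = 4439.2(T − 17.6); steel cup: 292.7×0.466×(T − 17.6) = 136.4(T − 17.6)
4657.3 T = 44105 + 8171.9 + 80530 = 132807
T ≈ 28.52 °C — below 100 °C, confirming all the steam condensed.

T_f ≈ 28.5 °C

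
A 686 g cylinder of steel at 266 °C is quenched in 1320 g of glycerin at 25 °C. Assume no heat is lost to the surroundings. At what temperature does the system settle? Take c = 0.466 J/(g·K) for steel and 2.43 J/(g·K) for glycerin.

|Q_steel| = |Q_glycerin|:
686·0.466·(266 − T) = 1320·2.43·(T − 25)
319.68(266 − T) = 3207.6(T − 25)
3527.3 T = 165224  ⇒  T ≈ 46.84 °C

T_f ≈ 46.8 °C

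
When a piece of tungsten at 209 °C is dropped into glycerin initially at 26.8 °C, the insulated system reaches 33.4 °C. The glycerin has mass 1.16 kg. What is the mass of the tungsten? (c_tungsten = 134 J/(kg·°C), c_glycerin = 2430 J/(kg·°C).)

m ≈ 0.791 kg

|Q_tungsten| = |Q_glycerin|:
m×134×(209 − 33.4) = 1.16×2430×(33.4 − 26.8)
23530 m = 18604  ⇒  m ≈ 0.7906 kg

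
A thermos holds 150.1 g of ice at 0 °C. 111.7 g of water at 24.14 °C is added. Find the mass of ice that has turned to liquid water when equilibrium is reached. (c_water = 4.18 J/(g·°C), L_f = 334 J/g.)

Heat available from the water dropping to 0 °C: 111.7×4.18×24.14 = 11271 J.
Fully melting the ice requires m_ice L_f = 150.1×334 = 50133 J.
11271 J < 50133 J, so only part of the ice melts and the system sits at 0 °C.
Mass melted = 11271/334 ≈ 33.75 g.

m_melted ≈ 33.7 g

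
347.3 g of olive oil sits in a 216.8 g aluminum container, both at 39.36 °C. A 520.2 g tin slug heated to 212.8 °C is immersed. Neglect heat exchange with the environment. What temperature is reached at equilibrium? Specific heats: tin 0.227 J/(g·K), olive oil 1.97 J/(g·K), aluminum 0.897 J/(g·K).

Net heat exchanged in the isolated system is zero:
520.2×0.227×(T − 212.8) + 347.3×1.97×(T − 39.36) + 216.8×0.897×(T − 39.36) = 0
996.74 T = 59712
T = 59712 / 996.74 = 59.9 °C

T_f ≈ 59.9 °C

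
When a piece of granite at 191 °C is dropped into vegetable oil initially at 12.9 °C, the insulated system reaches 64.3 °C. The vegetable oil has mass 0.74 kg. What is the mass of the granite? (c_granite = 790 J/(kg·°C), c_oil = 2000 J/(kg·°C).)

|Q_granite| = |Q_oil|:
m×790×(191 − 64.3) = 0.74×2000×(64.3 − 12.9)
100093 m = 76072  ⇒  m ≈ 0.76 kg

m ≈ 0.76 kg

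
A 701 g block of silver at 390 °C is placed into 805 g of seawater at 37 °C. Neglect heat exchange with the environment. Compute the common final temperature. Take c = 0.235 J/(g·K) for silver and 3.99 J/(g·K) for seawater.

T_f ≈ 54.2 °C

Let T be the final temperature. ΣQ_i = 0:
701*0.235*(T − 390) + 805*3.99*(T − 37) = 0
164.73(T − 390) + 3212(T − 37) = 0
(164.73 + 3212) T = 164.73*390 + 3212*37
T = 183089/3376.7 ≈ 54.22 °C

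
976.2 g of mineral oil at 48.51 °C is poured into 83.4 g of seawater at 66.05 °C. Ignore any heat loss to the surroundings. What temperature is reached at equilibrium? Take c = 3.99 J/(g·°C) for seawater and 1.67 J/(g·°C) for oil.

T_f ≈ 51.5 °C

Taking heat into each body as positive, Σ m c ΔT = 0:
83.4·3.99·(T − 66.05) + 976.2·1.67·(T − 48.51) = 0
332.77(T − 66.05) + 1630.3(T − 48.51) = 0
(332.77 + 1630.3) T = 332.77·66.05 + 1630.3·48.51
T = 101063/1963 ≈ 51.48 °C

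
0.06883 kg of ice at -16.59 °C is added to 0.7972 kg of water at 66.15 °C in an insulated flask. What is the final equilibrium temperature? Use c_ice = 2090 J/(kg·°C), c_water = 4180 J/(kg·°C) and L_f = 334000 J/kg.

T_f ≈ 53.9 °C

Conservation of energy gives ΣQ = 0:
warm ice to 0 °C: 0.06883·2090·(0 − (-16.59)) = 2386.5
  fusion: m_ice L_f = 0.06883·334000 = 22989
  warm the meltwater: 287.71 T
  water: 3332.3(T − 66.15)
3620 T = 220431 − 25376 = 195056
T ≈ 53.88 °C. Since T > 0 °C, the all-ice-melts assumption holds.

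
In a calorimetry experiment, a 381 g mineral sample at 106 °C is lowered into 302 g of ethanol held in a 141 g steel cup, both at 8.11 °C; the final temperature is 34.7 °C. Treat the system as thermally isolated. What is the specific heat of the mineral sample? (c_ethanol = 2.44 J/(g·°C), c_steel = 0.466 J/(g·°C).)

c ≈ 0.786 J/(g·°C)

Net heat exchanged in the isolated system is zero:
381·c·(34.7 − 106) + 302·2.44·(34.7 − 8.11) + 141·0.466·(34.7 − 8.11) = 0
-27165 c = -21341
c = -21341/-27165 ≈ 0.7856 J/(g·°C)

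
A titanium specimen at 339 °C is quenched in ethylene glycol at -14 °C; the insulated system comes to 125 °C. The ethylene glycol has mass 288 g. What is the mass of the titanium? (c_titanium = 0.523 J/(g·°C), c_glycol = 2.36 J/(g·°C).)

Energy conservation, ΣQ = 0:
m×0.523×(125 − 339) + 288×2.36×(125 − (-14)) = 0
-111.92 m = -94476
m = -94476/-111.92 ≈ 844.1 g

m ≈ 844 g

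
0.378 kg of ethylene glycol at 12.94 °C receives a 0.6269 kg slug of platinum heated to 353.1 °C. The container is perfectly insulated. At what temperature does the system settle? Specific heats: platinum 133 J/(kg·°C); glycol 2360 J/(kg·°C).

T_f ≈ 42.0 °C

Set heat shed by the hot body equal to heat absorbed by the cold body:
0.6269×133×(353.1 − T) = 0.378×2360×(T − 12.94)
83.38(353.1 − T) = 892.08(T − 12.94)
975.46 T = 40984  ⇒  T ≈ 42.02 °C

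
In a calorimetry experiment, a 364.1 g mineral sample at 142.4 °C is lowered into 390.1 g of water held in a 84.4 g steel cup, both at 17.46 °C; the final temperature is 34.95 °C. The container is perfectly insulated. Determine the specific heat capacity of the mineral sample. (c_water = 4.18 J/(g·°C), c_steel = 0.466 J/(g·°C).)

c ≈ 0.747 J/(g·°C)

Conservation of energy gives ΣQ = 0:
364.1×c×(34.95 − 142.4) + 390.1×4.18×(34.95 − 17.46) + 84.4×0.466×(34.95 − 17.46) = 0
-39123 c = -29207
c = -29207/-39123 ≈ 0.7466 J/(g·°C)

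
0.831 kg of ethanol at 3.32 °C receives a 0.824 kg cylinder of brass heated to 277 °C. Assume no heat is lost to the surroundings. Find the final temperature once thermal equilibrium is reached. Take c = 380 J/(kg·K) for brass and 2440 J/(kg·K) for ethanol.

T_f ≈ 39.9 °C

Heat lost by the brass equals heat gained by the ethanol:
0.824*380*(277 − T) = 0.831*2440*(T − 3.32)
313.12(277 − T) = 2027.6(T − 3.32)
2340.8 T = 93466  ⇒  T ≈ 39.93 °C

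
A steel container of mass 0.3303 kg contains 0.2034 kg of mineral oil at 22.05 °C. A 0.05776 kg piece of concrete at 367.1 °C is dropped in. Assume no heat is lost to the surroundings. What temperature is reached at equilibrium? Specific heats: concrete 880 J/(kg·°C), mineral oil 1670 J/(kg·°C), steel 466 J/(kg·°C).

T_f is the heat-capacity-weighted average of the initial temperatures:
T_f = (50.83*367.1 + 339.68*22.05 + 153.92*22.05) / (50.83 + 339.68 + 153.92)
    = 29543 / 544.43 ≈ 54.26 °C

T_f ≈ 54.3 °C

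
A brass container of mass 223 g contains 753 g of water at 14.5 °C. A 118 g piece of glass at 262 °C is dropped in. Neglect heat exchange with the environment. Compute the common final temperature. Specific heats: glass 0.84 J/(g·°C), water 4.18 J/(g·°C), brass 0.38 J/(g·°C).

Heat gained plus heat lost sum to zero:
118·0.84·(T − 262) + 753·4.18·(T − 14.5) + 223·0.38·(T − 14.5) = 0
(99.12 + 3147.5 + 84.74) T = 99.12·262 + 3147.5·14.5 + 84.74·14.5
T ≈ 21.86 °C

T_f ≈ 21.9 °C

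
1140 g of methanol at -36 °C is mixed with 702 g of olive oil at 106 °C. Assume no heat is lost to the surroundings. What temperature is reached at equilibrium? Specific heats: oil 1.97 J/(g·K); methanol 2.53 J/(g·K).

T_f ≈ 10.0 °C

T_f is the heat-capacity-weighted average of the initial temperatures:
T_f = (1382.9*106 + 2884.2*(-36)) / (1382.9 + 2884.2)
    = 42760 / 4267.1 ≈ 10.02 °C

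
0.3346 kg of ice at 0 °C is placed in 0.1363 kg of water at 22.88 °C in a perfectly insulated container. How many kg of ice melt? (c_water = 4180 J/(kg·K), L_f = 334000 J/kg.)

m_melted ≈ 0.039 kg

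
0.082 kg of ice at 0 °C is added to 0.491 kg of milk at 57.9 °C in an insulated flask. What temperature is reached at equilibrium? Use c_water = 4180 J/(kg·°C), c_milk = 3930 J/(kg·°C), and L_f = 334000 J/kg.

T_f ≈ 37.1 °C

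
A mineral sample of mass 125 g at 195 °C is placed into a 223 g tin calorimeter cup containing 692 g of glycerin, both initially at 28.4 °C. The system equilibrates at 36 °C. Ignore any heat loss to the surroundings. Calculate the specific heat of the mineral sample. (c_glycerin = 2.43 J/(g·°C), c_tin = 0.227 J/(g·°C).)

c ≈ 0.662 J/(g·°C)

Setting the total heat transfer to zero:
125×c×(36 − 195) + 692×2.43×(36 − 28.4) + 223×0.227×(36 − 28.4) = 0
-19875 c = -13165
c = -13165/-19875 ≈ 0.6624 J/(g·°C)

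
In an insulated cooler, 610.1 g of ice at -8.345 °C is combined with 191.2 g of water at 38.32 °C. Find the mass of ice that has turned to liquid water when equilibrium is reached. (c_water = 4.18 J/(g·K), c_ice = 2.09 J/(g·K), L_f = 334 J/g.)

Heat available from the water dropping to 0 °C: 191.2×4.18×38.32 = 30626 J.
Warming the ice to 0 °C takes 610.1×2.09×8.345 = 10641 J, leaving 19985 J for melting.
Fully melting the ice requires m_ice L_f = 610.1×334 = 203773 J.
19985 J < 203773 J, so only part of the ice melts and the system sits at 0 °C.
Mass melted = 19985/334 ≈ 59.84 g.

m_melted ≈ 59.8 g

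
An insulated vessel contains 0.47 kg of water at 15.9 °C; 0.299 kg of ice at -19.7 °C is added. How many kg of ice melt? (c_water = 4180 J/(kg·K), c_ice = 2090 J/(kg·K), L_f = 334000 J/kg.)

m_melted ≈ 0.0567 kg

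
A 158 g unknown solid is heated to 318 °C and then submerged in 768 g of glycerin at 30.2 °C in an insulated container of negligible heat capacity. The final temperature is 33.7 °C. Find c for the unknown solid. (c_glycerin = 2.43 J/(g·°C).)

c ≈ 0.145 J/(g·°C)

Heat lost by the unknown solid = heat gained by the glycerin:
158·c·(318 − 33.7) = 768·2.43·(33.7 − 30.2)
44919 c = 6531.8  ⇒  c ≈ 0.1454 J/(g·°C)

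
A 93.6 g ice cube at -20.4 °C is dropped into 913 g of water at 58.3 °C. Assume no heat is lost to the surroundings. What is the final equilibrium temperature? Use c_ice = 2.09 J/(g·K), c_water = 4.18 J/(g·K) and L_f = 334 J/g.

Energy conservation, ΣQ = 0:
warm ice to 0 °C: 93.6×2.09×(0 − (-20.4)) = 3990.7
  latent heat to melt: 93.6×334 = 31262
  warm the meltwater: 391.25 T
  water cools: 913×4.18×(T − 58.3) = 3816.3(T − 58.3)
4207.6 T = 222493 − 35253 = 187239
T ≈ 44.50 °C. Since T > 0 °C, the all-ice-melts assumption holds.

T_f ≈ 44.5 °C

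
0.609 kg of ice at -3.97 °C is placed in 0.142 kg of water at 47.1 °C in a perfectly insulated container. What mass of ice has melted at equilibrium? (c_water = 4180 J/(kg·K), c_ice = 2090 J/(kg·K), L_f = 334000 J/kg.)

m_melted ≈ 0.0686 kg

Heat available from the water dropping to 0 °C: 0.142×4180×47.1 = 27957 J.
Of that, 0.609×2090×3.97 = 5053.1 J goes to bring the ice to 0 °C, leaving 22904 J.
Melting all 0.609 kg of ice would need 0.609×334000 = 203406 J.
That's not enough to melt it all — equilibrium is at 0 °C with ice remaining.
m_melted×334000 = 22904  ⇒  m_melted ≈ 0.06857 kg.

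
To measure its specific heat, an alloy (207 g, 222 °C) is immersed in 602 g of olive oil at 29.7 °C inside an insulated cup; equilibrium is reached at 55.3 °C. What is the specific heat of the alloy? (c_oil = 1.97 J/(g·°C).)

c ≈ 0.88 J/(g·°C)

Let T be the final temperature. ΣQ_i = 0:
207·c·(55.3 − 222) + 602·1.97·(55.3 − 29.7) = 0
-34507 c = -30360
c = -30360/-34507 ≈ 0.8798 J/(g·°C)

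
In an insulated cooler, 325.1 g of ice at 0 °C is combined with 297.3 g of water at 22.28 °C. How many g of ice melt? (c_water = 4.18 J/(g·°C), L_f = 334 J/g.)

m_melted ≈ 82.9 g

Cooling the water to 0 °C releases 297.3·4.18·22.28 = 27688 J.
Fully melting the ice requires m_ice L_f = 325.1·334 = 108583 J.
That's not enough to melt it all — equilibrium is at 0 °C with ice remaining.
m_melt = 27688 / L_f = 82.9 g.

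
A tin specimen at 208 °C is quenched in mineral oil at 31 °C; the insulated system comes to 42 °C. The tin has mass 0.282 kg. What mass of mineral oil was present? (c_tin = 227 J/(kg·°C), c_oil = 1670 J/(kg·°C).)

Conservation of energy gives ΣQ = 0:
0.282×227×(42 − 208) + m×1670×(42 − 31) = 0
18370 m = 10626
m = 10626/18370 ≈ 0.5785 kg

m ≈ 0.578 kg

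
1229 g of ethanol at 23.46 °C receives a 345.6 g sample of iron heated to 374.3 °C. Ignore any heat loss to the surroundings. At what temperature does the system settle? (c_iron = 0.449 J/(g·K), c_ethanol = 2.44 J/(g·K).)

Heat lost by the iron equals heat gained by the ethanol:
345.6×0.449×(374.3 − T) = 1229×2.44×(T − 23.46)
155.17(374.3 − T) = 2998.8(T − 23.46)
3153.9 T = 128433  ⇒  T ≈ 40.72 °C

T_f ≈ 40.7 °C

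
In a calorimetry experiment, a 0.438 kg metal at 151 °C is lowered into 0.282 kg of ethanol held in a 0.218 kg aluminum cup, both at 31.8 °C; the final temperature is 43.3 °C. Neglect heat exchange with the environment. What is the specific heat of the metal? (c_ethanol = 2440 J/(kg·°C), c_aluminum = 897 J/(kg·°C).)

c ≈ 215 J/(kg·°C)

Net heat exchanged in the isolated system is zero:
0.438·c·(43.3 − 151) + 0.282·2440·(43.3 − 31.8) + 0.218·897·(43.3 − 31.8) = 0
-47.17 c = -10162
c = -10162/-47.17 ≈ 215.4 J/(kg·°C)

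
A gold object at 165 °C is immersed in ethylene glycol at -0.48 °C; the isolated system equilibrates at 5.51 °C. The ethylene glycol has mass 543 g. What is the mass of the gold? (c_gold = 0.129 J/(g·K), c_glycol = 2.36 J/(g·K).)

m ≈ 373 g

Heat lost by the gold = heat gained by the glycol:
m×0.129×(165 − 5.51) = 543×2.36×(5.51 − (-0.48))
20.57 m = 7676.1  ⇒  m ≈ 373.1 g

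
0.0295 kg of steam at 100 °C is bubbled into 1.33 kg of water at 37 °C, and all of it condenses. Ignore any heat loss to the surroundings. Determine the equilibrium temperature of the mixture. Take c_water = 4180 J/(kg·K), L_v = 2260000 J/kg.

Taking heat into each body as positive, Σ m c ΔT = 0:
condense steam: −0.0295×2260000 = −66670
  condensed water 100 °C→T: 123.31(T − 100)
  original water: 5559.4(T − 37)
5682.7 T = 66670 + 12331 + 205698 = 284699
T ≈ 50.10 °C, under the boiling point, so the assumption holds.

T_f ≈ 50.1 °C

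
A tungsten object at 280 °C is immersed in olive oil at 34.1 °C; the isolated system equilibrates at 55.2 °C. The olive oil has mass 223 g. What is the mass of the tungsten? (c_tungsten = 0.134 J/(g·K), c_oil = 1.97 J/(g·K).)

m ≈ 308 g

Heat lost by the tungsten = heat gained by the oil:
m×0.134×(280 − 55.2) = 223×1.97×(55.2 − 34.1)
30.12 m = 9269.4  ⇒  m ≈ 307.7 g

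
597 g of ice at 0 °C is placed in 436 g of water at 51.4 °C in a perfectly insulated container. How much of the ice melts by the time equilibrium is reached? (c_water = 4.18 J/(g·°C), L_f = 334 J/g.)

m_melted ≈ 280 g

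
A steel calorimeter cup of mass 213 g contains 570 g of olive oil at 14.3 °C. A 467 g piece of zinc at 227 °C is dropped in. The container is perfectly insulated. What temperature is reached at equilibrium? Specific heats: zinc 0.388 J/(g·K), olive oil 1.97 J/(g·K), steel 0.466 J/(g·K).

With ΣQ=0 the equilibrium temperature is the m·c-weighted mean:
T_f = (181.2*227 + 1122.9*14.3 + 99.26*14.3) / (181.2 + 1122.9 + 99.26)
    = 58608 / 1403.4 ≈ 41.76 °C

T_f ≈ 41.8 °C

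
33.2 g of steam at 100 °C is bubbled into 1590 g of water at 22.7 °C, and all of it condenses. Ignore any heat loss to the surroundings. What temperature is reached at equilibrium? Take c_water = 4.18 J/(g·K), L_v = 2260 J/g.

Heat gained plus heat lost sum to zero:
condense steam: −33.2×2260 = −75032
  condensed water 100 °C→T: 138.78(T − 100)
  original water: 6646.2(T − 22.7)
6785 T = 75032 + 13878 + 150869 = 239778
T ≈ 35.34 °C, under the boiling point, so the assumption holds.

T_f ≈ 35.3 °C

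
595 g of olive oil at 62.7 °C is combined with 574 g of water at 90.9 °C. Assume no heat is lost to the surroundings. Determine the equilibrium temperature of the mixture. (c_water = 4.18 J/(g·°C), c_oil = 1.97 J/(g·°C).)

Net heat exchanged in the isolated system is zero:
574·4.18·(T − 90.9) + 595·1.97·(T − 62.7) = 0
(2399.3 + 1172.2) T = 2399.3·90.9 + 1172.2·62.7
T = 291592 / 3571.5 = 81.6 °C

T_f ≈ 81.6 °C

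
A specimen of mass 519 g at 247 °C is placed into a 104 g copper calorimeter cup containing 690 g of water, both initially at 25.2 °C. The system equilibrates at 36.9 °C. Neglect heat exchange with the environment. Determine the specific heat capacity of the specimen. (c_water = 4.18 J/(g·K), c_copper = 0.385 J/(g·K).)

Let T be the final temperature. ΣQ_i = 0:
519·c·(36.9 − 247) + 690·4.18·(36.9 − 25.2) + 104·0.385·(36.9 − 25.2) = 0
-109042 c = -34214
c = -34214/-109042 ≈ 0.3138 J/(g·K)

c ≈ 0.314 J/(g·K)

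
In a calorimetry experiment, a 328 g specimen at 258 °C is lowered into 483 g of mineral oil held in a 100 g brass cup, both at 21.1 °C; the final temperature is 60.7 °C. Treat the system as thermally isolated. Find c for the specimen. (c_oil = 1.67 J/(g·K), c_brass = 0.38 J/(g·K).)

c ≈ 0.517 J/(g·K)

Net heat exchanged in the isolated system is zero:
328×c×(60.7 − 258) + 483×1.67×(60.7 − 21.1) + 100×0.38×(60.7 − 21.1) = 0
-64714 c = -33447
c = -33447/-64714 ≈ 0.5168 J/(g·K)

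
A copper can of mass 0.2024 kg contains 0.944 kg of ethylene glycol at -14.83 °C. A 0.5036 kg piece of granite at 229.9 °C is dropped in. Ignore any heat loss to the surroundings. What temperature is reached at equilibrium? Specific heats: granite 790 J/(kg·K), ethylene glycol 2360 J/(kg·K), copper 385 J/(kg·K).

T_f ≈ 21.2 °C

Net heat exchanged in the isolated system is zero:
0.5036×790×(T − 229.9) + 0.944×2360×(T − (-14.83)) + 0.2024×385×(T − (-14.83)) = 0
2703.6 T = 57270
T = 57270 / 2703.6 = 21.2 °C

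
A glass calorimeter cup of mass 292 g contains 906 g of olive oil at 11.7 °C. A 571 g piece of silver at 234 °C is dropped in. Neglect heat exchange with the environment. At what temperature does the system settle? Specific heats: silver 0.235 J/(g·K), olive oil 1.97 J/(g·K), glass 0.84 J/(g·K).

T_f ≈ 25.5 °C

Taking heat into each body as positive, Σ m c ΔT = 0:
571*0.235*(T − 234) + 906*1.97*(T − 11.7) + 292*0.84*(T − 11.7) = 0
2164.3 T = 55151
T = 55151 / 2164.3 = 25.5 °C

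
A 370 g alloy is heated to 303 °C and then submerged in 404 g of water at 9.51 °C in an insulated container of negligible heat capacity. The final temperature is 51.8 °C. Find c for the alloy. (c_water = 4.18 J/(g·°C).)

Conservation of energy gives ΣQ = 0:
370·c·(51.8 − 303) + 404·4.18·(51.8 − 9.51) = 0
-92944 c = -71416
c = -71416/-92944 ≈ 0.7684 J/(g·°C)

c ≈ 0.768 J/(g·°C)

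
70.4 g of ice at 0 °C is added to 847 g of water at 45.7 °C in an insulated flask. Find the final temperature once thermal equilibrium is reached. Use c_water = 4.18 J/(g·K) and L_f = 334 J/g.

Setting the total heat transfer to zero:
melt ice: 70.4×334 = 23514; warm the meltwater: 294.27 T; water: 3540.5(T − 45.7)
3834.7 T = 161799 − 23514 = 138285
T ≈ 36.06 °C. Since T > 0 °C, the all-ice-melts assumption holds.

T_f ≈ 36.1 °C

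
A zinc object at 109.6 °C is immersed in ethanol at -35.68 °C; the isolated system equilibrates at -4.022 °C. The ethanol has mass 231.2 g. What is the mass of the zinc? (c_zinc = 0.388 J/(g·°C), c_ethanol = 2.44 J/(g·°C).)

Taking heat into each body as positive, Σ m c ΔT = 0:
m×0.388×(-4.022 − 109.6) + 231.2×2.44×(-4.022 − (-35.68)) = 0
-44.09 m = -17859
m = -17859/-44.09 ≈ 405.1 g

m ≈ 405 g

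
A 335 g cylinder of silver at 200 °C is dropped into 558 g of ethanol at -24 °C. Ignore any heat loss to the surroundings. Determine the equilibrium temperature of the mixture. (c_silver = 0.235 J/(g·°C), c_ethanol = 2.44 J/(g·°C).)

T_f ≈ -11.8 °C

T_f is the heat-capacity-weighted average of the initial temperatures:
T_f = (78.72*200 + 1361.5*(-24)) / (78.72 + 1361.5)
    = -16931 / 1440.2 ≈ -11.76 °C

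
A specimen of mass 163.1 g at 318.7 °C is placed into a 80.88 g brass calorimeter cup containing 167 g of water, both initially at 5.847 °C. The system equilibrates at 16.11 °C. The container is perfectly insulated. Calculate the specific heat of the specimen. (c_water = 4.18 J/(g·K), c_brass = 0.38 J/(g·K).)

c ≈ 0.152 J/(g·K)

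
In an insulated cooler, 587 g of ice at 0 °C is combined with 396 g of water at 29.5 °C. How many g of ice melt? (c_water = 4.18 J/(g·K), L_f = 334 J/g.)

m_melted ≈ 146 g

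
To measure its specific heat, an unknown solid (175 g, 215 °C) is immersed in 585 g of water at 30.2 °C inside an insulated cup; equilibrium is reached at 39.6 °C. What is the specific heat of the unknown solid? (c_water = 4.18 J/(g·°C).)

c ≈ 0.749 J/(g·°C)

Net heat exchanged in the isolated system is zero:
175·c·(39.6 − 215) + 585·4.18·(39.6 − 30.2) = 0
-30695 c = -22986
c = -22986/-30695 ≈ 0.7488 J/(g·°C)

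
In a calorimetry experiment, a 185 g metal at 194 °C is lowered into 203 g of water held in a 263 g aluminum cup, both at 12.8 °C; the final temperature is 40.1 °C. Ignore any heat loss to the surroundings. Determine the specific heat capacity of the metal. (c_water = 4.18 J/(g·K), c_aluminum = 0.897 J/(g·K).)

Conservation of energy gives ΣQ = 0:
185×c×(40.1 − 194) + 203×4.18×(40.1 − 12.8) + 263×0.897×(40.1 − 12.8) = 0
-28472 c = -29606
c = -29606/-28472 ≈ 1.04 J/(g·K)

c ≈ 1.04 J/(g·K)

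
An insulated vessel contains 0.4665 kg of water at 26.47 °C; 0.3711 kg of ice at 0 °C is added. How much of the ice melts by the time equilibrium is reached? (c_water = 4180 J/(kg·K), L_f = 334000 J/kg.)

m_melted ≈ 0.155 kg

Cooling the water to 0 °C releases 0.4665·4180·26.47 = 51616 J.
To melt every bit of ice: 0.3711·334000 = 123947 J.
That's not enough to melt it all — equilibrium is at 0 °C with ice remaining.
m_melted·334000 = 51616  ⇒  m_melted ≈ 0.1545 kg.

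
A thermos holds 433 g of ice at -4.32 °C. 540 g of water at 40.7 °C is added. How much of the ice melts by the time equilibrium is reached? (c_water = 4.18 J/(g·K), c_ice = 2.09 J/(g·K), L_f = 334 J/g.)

m_melted ≈ 263 g

Water can give up m c ΔT = 540·4.18·40.7 = 91868 J before reaching 0 °C.
Of that, 433·2.09·4.32 = 3909.5 J goes to bring the ice to 0 °C, leaving 87959 J.
Melting all 433 g of ice would need 433·334 = 144622 J.
87959 J < 144622 J, so only part of the ice melts and the system sits at 0 °C.
m_melted·334 = 87959  ⇒  m_melted ≈ 263.3 g.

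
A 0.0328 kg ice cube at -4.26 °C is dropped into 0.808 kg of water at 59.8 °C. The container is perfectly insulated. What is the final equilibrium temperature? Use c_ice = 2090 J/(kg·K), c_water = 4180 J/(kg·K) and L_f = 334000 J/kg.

Energy balance with sensible and latent terms:
ice -4.26→0 °C: 0.0328·2090·4.26 = 292.03
  fusion: m_ice L_f = 0.0328·334000 = 10955
  warm the meltwater: 137.1 T
  water: 3377.4(T − 59.8)
3514.5 T = 201971 − 11247 = 190724
T ≈ 54.27 °C (positive, so assuming full melt was valid).

T_f ≈ 54.3 °C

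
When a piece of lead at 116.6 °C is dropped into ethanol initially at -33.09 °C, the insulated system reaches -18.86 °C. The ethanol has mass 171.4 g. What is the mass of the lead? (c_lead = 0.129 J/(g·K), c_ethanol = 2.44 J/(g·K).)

Taking heat into each body as positive, Σ m c ΔT = 0:
m×0.129×(-18.86 − 116.6) + 171.4×2.44×(-18.86 − (-33.09)) = 0
-17.47 m = -5951.2
m = -5951.2/-17.47 ≈ 340.6 g

m ≈ 341 g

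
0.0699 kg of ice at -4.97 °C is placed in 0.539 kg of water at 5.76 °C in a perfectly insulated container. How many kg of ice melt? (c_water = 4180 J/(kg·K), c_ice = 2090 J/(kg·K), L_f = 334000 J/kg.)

Cooling the water to 0 °C releases 0.539·4180·5.76 = 12977 J.
Of that, 0.0699·2090·4.97 = 726.07 J goes to bring the ice to 0 °C, leaving 12251 J.
Fully melting the ice requires m_ice L_f = 0.0699·334000 = 23347 J.
Since 12251 < 23347 J, not all the ice melts; equilibrium is at 0 °C.
m_melted·334000 = 12251  ⇒  m_melted ≈ 0.03668 kg.

m_melted ≈ 0.0367 kg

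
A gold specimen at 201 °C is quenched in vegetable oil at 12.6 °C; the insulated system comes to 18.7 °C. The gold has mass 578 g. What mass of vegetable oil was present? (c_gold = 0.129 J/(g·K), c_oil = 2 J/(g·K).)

m ≈ 1110 g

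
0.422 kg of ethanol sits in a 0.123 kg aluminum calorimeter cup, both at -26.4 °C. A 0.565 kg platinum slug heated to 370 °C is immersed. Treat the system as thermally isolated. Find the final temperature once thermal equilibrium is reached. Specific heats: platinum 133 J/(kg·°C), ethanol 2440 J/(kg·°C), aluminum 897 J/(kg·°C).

T_f ≈ -1.9 °C

Setting the total heat transfer to zero:
0.565·133·(T − 370) + 0.422·2440·(T − (-26.4)) + 0.123·897·(T − (-26.4)) = 0
75.14(T − 370) + 1029.7(T − (-26.4)) + 110.33(T − (-26.4)) = 0
(75.14 + 1029.7 + 110.33) T = 75.14·370 + 1029.7·(-26.4) + 110.33·(-26.4)
T ≈ -1.89 °C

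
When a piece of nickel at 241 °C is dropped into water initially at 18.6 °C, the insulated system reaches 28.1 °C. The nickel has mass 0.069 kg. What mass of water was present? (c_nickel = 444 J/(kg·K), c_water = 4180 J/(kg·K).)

Energy conservation, ΣQ = 0:
0.069×444×(28.1 − 241) + m×4180×(28.1 − 18.6) = 0
39710 m = 6522.4
m = 6522.4/39710 ≈ 0.1643 kg

m ≈ 0.164 kg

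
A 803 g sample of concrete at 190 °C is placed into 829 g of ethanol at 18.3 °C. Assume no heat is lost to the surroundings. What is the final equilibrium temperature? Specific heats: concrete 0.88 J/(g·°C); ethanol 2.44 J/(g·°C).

T_f ≈ 62.8 °C

Energy conservation, ΣQ = 0:
803·0.88·(T − 190) + 829·2.44·(T − 18.3) = 0
706.64(T − 190) + 2022.8(T − 18.3) = 0
(706.64 + 2022.8) T = 706.64·190 + 2022.8·18.3
T = 171278 / 2729.4 = 62.8 °C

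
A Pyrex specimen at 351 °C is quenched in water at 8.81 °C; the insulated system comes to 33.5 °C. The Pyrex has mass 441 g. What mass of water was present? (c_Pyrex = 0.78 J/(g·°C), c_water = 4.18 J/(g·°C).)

m ≈ 1060 g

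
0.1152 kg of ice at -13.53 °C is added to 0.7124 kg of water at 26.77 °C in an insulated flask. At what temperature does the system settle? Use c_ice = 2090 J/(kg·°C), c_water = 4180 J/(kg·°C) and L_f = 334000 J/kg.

T_f ≈ 11.0 °C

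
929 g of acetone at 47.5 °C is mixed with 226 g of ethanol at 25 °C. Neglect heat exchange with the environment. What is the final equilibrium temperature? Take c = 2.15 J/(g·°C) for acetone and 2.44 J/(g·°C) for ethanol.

T_f ≈ 42.6 °C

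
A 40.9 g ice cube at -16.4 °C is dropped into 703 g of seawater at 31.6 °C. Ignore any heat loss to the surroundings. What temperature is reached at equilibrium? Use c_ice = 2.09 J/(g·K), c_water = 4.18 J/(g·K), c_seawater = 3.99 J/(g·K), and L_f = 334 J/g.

T_f ≈ 24.7 °C

Setting the total heat transfer to zero:
ice -16.4→0 °C: 40.9·2.09·16.4 = 1401.9; fusion: m_ice L_f = 40.9·334 = 13661; warm the meltwater: 170.96 T; seawater cools: 703·3.99·(T − 31.6) = 2805(T − 31.6)
2975.9 T = 88637 − 15062 = 73575
T ≈ 24.72 °C — above 0 °C, consistent with complete melting.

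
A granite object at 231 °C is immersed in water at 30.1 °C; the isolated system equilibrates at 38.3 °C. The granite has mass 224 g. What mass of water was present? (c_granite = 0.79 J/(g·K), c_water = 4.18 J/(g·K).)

m ≈ 995 g

Conservation of energy gives ΣQ = 0:
224·0.79·(38.3 − 231) + m·4.18·(38.3 − 30.1) = 0
34.28 m = 34100
m = 34100/34.28 ≈ 994.9 g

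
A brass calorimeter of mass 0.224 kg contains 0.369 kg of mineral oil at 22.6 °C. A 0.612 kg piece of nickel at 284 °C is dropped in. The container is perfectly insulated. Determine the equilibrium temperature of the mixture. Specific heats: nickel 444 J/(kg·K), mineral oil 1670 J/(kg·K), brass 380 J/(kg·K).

Heat gained plus heat lost sum to zero:
0.612*444*(T − 284) + 0.369*1670*(T − 22.6) + 0.224*380*(T − 22.6) = 0
271.73(T − 284) + 616.23(T − 22.6) + 85.12(T − 22.6) = 0
973.08 T = 93021
T ≈ 95.59 °C

T_f ≈ 95.6 °C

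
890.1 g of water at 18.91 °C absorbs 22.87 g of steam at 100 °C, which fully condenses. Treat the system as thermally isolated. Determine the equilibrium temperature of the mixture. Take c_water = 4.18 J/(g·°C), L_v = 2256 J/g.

T_f ≈ 34.5 °C

Sum of m c ΔT and latent-heat terms is zero:
condense steam: −22.87×2256 = −51595; condensate cools 100→T: 22.87×4.18×(T − 100) = 95.6(T − 100); original water: 3720.6(T − 18.91)
3816.2 T = 51595 + 9559.7 + 70357 = 131511
T ≈ 34.46 °C (< 100 °C, so full condensation is consistent).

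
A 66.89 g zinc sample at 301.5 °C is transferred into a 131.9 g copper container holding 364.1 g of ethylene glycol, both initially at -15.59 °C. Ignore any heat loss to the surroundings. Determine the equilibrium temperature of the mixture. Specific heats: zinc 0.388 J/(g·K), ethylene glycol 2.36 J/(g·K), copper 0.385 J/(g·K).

T_f ≈ -6.8 °C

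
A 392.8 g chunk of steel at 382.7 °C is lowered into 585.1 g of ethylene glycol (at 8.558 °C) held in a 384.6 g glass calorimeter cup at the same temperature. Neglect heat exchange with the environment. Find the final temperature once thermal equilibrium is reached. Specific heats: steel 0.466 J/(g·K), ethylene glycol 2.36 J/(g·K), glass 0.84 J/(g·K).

T_f ≈ 44.9 °C

Energy conservation, ΣQ = 0:
392.8·0.466·(T − 382.7) + 585.1·2.36·(T − 8.558) + 384.6·0.84·(T − 8.558) = 0
(183.04 + 1380.8 + 323.06) T = 183.04·382.7 + 1380.8·8.558 + 323.06·8.558
T ≈ 44.85 °C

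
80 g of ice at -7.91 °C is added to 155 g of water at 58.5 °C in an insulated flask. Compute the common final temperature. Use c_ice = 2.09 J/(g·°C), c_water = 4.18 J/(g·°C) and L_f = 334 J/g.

T_f ≈ 10.0 °C

Taking heat into each body as positive, Σ m c ΔT = 0:
warm ice to 0 °C: 80×2.09×(0 − (-7.91)) = 1322.6
  melt ice: 80×334 = 26720
  meltwater 0→T: 80×4.18×T = 334.4 T
  water cools: 155×4.18×(T − 58.5) = 647.9(T − 58.5)
982.3 T = 37902 − 28043 = 9859.6
T ≈ 10.04 °C. Since T > 0 °C, the all-ice-melts assumption holds.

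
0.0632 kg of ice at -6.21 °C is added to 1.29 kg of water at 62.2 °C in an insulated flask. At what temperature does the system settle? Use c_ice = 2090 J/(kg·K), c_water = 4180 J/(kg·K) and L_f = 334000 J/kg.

Sum of m c ΔT and latent-heat terms is zero:
ice -6.21→0 °C: 0.0632×2090×6.21 = 820.27
  melt ice: 0.0632×334000 = 21109
  warm the meltwater: 264.18 T
  water: 5392.2(T − 62.2)
5656.4 T = 335395 − 21929 = 313466
T ≈ 55.42 °C. Since T > 0 °C, the all-ice-melts assumption holds.

T_f ≈ 55.4 °C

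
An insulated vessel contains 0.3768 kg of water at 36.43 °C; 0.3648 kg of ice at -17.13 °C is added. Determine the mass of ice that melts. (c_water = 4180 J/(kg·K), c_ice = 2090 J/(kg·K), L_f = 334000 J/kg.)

Cooling the water to 0 °C releases 0.3768×4180×36.43 = 57378 J.
Of that, 0.3648×2090×17.13 = 13060 J goes to bring the ice to 0 °C, leaving 44318 J.
Melting all 0.3648 kg of ice would need 0.3648×334000 = 121843 J.
That's not enough to melt it all — equilibrium is at 0 °C with ice remaining.
m_melt = 44318 / L_f = 0.1327 kg.

m_melted ≈ 0.133 kg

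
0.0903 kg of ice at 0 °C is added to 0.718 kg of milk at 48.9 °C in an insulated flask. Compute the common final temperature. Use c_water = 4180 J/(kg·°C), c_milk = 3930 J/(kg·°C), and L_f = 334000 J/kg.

T_f ≈ 33.7 °C

Let T be the final temperature. ΣQ_i = 0:
melt ice: 0.0903×334000 = 30160
  warm the meltwater: 377.45 T
  milk: 2821.7(T − 48.9)
3199.2 T = 137983 − 30160 = 107823
T ≈ 33.70 °C — above 0 °C, consistent with complete melting.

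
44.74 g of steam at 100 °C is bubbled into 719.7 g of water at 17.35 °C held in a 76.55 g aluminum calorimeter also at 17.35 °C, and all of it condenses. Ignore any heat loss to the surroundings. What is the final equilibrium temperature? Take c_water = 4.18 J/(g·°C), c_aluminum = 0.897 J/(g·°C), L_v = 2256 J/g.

T_f ≈ 53.0 °C

Energy balance with sensible and latent terms:
steam→water at 100 °C releases m L_v = 44.74×2256 = 100933
  condensed water 100 °C→T: 187.01(T − 100)
  water warms: 719.7×4.18×(T − 17.35) = 3008.3(T − 17.35)
  cup: 68.67(T − 17.35)
3264 T = 100933 + 18701 + 53386 = 173021
T ≈ 53.01 °C, under the boiling point, so the assumption holds.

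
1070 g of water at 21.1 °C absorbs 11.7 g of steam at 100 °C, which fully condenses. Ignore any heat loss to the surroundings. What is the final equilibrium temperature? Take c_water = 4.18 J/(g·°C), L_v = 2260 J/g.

T_f ≈ 27.8 °C

Energy conservation, ΣQ = 0:
steam→water at 100 °C releases m L_v = 11.7×2260 = 26442; condensate cools 100→T: 11.7×4.18×(T − 100) = 48.91(T − 100); water warms: 1070×4.18×(T − 21.1) = 4472.6(T − 21.1)
4521.5 T = 26442 + 4890.6 + 94372 = 125704
T ≈ 27.80 °C (< 100 °C, so full condensation is consistent).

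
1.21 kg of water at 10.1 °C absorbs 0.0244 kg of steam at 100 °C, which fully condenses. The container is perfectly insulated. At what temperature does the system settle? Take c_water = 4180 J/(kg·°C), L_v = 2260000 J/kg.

T_f ≈ 22.6 °C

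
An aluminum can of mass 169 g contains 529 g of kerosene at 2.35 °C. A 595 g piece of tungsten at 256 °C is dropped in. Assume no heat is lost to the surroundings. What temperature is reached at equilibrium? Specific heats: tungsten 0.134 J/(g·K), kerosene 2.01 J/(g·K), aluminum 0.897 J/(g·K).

T_f is the heat-capacity-weighted average of the initial temperatures:
T_f = (79.73·256 + 1063.3·2.35 + 151.59·2.35) / (79.73 + 1063.3 + 151.59)
    = 23266 / 1294.6 ≈ 17.97 °C

T_f ≈ 18.0 °C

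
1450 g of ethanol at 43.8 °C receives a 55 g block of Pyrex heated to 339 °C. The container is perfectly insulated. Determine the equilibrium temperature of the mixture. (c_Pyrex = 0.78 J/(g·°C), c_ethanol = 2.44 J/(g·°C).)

Taking heat into each body as positive, Σ m c ΔT = 0:
55*0.78*(T − 339) + 1450*2.44*(T − 43.8) = 0
42.9(T − 339) + 3538(T − 43.8) = 0
3580.9 T = 169508
T = 169508/3580.9 ≈ 47.34 °C

T_f ≈ 47.3 °C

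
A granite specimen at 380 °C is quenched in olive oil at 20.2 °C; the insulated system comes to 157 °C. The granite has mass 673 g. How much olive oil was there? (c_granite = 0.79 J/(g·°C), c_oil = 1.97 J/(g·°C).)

m ≈ 440 g

|Q_granite| = |Q_oil|:
673·0.79·(380 − 157) = m·1.97·(157 − 20.2)
269.5 m = 118562  ⇒  m ≈ 439.9 g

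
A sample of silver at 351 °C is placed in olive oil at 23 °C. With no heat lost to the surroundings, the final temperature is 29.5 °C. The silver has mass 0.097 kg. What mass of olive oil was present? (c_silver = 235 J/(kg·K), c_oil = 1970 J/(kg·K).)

Heat lost by the silver = heat gained by the oil:
0.097×235×(351 − 29.5) = m×1970×(29.5 − 23)
12805 m = 7328.6  ⇒  m ≈ 0.5723 kg

m ≈ 0.572 kg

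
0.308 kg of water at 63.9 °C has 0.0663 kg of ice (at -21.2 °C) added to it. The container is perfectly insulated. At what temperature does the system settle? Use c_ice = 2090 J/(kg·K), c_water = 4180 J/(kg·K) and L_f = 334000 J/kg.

Setting the total heat transfer to zero:
ice -21.2→0 °C: 0.0663×2090×21.2 = 2937.6
  fusion: m_ice L_f = 0.0663×334000 = 22144
  meltwater 0→T: 0.0663×4180×T = 277.13 T
  water: 1287.4(T − 63.9)
1564.6 T = 82267 − 25082 = 57186
T ≈ 36.55 °C — above 0 °C, consistent with complete melting.

T_f ≈ 36.6 °C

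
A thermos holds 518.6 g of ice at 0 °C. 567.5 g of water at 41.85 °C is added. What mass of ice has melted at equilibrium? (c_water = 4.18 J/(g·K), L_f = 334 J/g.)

Heat available from the water dropping to 0 °C: 567.5·4.18·41.85 = 99274 J.
Fully melting the ice requires m_ice L_f = 518.6·334 = 173212 J.
Since 99274 < 173212 J, not all the ice melts; equilibrium is at 0 °C.
m_melt = 99274 / L_f = 297.2 g.

m_melted ≈ 297 g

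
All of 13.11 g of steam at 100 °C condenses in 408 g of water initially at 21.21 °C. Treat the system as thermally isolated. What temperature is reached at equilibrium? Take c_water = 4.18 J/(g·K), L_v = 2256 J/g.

Heat gained plus heat lost sum to zero:
latent heat released on condensation: 13.11·2256 = 29576
  condensed water 100 °C→T: 54.8(T − 100)
  water warms: 408·4.18·(T − 21.21) = 1705.4(T − 21.21)
1760.2 T = 29576 + 5480 + 36172 = 71229
T ≈ 40.47 °C (< 100 °C, so full condensation is consistent).

T_f ≈ 40.5 °C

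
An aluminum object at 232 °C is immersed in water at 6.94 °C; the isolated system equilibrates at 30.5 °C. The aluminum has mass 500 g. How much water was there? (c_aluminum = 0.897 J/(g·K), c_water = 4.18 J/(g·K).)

Energy conservation, ΣQ = 0:
500×0.897×(30.5 − 232) + m×4.18×(30.5 − 6.94) = 0
98.48 m = 90373
m = 90373/98.48 ≈ 917.7 g

m ≈ 918 g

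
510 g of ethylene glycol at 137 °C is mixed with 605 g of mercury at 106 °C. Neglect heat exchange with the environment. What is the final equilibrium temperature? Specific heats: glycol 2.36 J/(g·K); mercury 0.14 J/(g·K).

Let T be the final temperature. ΣQ_i = 0:
510*2.36*(T − 137) + 605*0.14*(T − 106) = 0
1203.6(T − 137) + 84.7(T − 106) = 0
1288.3 T = 173871
T ≈ 134.96 °C

T_f ≈ 135.0 °C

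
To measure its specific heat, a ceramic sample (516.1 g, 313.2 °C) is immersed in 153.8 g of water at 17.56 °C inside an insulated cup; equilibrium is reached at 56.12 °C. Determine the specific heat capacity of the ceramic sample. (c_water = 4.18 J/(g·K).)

c ≈ 0.187 J/(g·K)

Let T be the final temperature. ΣQ_i = 0:
516.1×c×(56.12 − 313.2) + 153.8×4.18×(56.12 − 17.56) = 0
-132679 c = -24790
c = -24790/-132679 ≈ 0.1868 J/(g·K)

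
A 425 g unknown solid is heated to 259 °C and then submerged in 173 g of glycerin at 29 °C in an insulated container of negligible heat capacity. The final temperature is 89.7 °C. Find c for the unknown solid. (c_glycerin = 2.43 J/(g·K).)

m_s c (T_s − T_f) = m_glycerin c_glycerin (T_f − T_0):
425·c·(259 − 89.7) = 173·2.43·(89.7 − 29)
71952 c = 25518  ⇒  c ≈ 0.3546 J/(g·K)

c ≈ 0.355 J/(g·K)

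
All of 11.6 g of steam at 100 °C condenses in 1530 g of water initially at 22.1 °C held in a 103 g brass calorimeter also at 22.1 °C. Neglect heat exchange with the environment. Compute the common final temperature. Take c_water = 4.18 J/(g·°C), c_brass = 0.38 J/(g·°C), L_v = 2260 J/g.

T_f ≈ 26.7 °C

Let T be the final temperature. ΣQ_i = 0:
condense steam: −11.6·2260 = −26216
  condensate cools 100→T: 11.6·4.18·(T − 100) = 48.49(T − 100)
  original water: 6395.4(T − 22.1)
  brass cup: 103·0.38·(T − 22.1) = 39.14(T − 22.1)
6483 T = 26216 + 4848.8 + 142203 = 173268
T ≈ 26.73 °C — below 100 °C, confirming all the steam condensed.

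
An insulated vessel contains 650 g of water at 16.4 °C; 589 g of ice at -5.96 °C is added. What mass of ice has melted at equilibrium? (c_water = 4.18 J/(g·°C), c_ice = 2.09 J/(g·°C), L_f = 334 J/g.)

m_melted ≈ 111 g

Heat available from the water dropping to 0 °C: 650·4.18·16.4 = 44559 J.
Of that, 589·2.09·5.96 = 7336.8 J goes to bring the ice to 0 °C, leaving 37222 J.
To melt every bit of ice: 589·334 = 196726 J.
That's not enough to melt it all — equilibrium is at 0 °C with ice remaining.
m_melt = 37222 / L_f = 111.4 g.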